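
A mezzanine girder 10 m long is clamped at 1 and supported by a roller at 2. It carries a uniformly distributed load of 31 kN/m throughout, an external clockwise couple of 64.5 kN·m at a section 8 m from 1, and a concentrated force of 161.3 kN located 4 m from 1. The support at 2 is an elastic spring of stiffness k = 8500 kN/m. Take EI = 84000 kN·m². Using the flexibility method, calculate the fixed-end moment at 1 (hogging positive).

M_1 = 714.6 kN·m

Take the reaction at 2 as the redundant and release it; the primary structure is a cantilever fixed at 1.
Free-end deflection of the primary structure under the applied loading (downward +):
  UDL 31: wL⁴/(8EI) = 38750/EI
  clockwise couple 64.5 at a = 8: M₀a(2L − a)/(2EI) = 3096/EI
  point load 161.3 at a = 4: Pa²(3L − a)/(6EI) = 11183/EI
  δ_0 = 53029/EI
Flexibility coefficient — unit upward force at 2: δ_{22} = L³/(3EI) = 333.3/EI.
With EI = 84000 kN·m²: δ_0 = 0.6313 m and δ_{22} = 0.003968 m/kN.
Compatibility — the spring shortens by R_2/k under the reaction it provides: δ_0 − R_2·δ_{22} = R_2/k. With 1/k = 0.000118 m/kN, R_2 = δ_0 / (δ_{22} + 1/k) = 0.6313 / (0.003968 + 0.000118) = 154.5 kN.
Moment equilibrium about 1: M_1 = Σ(load moments about 1) − R_2·L = 2260 − 154.5×10 = 714.6 kN·m.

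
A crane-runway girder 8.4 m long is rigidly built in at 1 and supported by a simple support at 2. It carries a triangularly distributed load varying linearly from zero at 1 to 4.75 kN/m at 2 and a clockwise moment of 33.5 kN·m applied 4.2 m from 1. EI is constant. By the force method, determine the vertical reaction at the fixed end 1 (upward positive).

Release the roller at 2. Primary structure: cantilever fixed at 1.
Deflection at 2 on the released cantilever, summing each load's contribution:
  triangular load, peak 4.75 at the free end: 11w₀L⁴/(120EI) = 2168/EI
  clockwise couple 33.5 at a = 4.2: M₀a(2L − a)/(2EI) = 886.4/EI
  δ_0 = 3054/EI
Flexibility coefficient — unit upward force at 2: δ_{22} = L³/(3EI) = 197.6/EI.
Compatibility at 2: δ_0 − R_2·δ_{22} = 0, so R_2 = 3054/197.6 = 15.46 kN.
Vertical equilibrium: R_1 = ΣP − R_2 = 19.95 − 15.46 = 4.491 kN.

R_1 = 4.491 kN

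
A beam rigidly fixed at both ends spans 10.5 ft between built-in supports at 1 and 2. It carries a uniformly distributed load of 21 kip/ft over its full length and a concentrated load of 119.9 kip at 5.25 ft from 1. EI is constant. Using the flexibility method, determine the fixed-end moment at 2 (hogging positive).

M_2 = 350.3 kip·ft

Release both end moments; the primary structure is a simply-supported span 12 with redundants M_1 and M_2.
Simple-span end rotations at 1 and 2 under the given loads:
  at 1: UDL 21: wL³/(24EI) = 1013/EI
  at 2: UDL 21: wL³/(24EI) = 1013/EI
  at 1: point load 119.9 at a = 5.25: Pab(L + b)/(6LEI) = 826.2/EI
  at 2: point load 119.9 at a = 5.25: Pab(L + a)/(6LEI) = 826.2/EI
  θ_10 = 1839/EI,  θ_20 = 1839/EI
Flexibility coefficients: a unit moment at one end gives L/(3EI) there and L/(6EI) at the far end, so f₁₁ = f₂₂ = 3.5/EI and f₁₂ = f₂₁ = 1.75/EI.
Compatibility — zero rotation at each built-in end:
  3.5 M_1 + 1.75 M_2 = 1839
  1.75 M_1 + 3.5 M_2 = 1839
Solving the pair gives M_1 = 350.3 kip·ft and M_2 = 350.3 kip·ft (hogging).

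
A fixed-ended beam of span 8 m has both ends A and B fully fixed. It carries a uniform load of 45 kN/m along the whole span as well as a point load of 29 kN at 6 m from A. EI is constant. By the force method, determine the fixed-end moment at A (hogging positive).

Release both end moments; the primary structure is a simply-supported span AB with redundants M_A and M_B.
On the primary (simply-supported) span, the end slopes from the loading are:
  at A: UDL 45: wL³/(24EI) = 960/EI
  at B: UDL 45: wL³/(24EI) = 960/EI
  at A: point load 29 at a = 6: Pab(L + b)/(6LEI) = 72.5/EI
  at B: point load 29 at a = 6: Pab(L + a)/(6LEI) = 101.5/EI
  θ_A0 = 1032/EI,  θ_B0 = 1062/EI
Flexibility coefficients: a unit moment at one end gives L/(3EI) there and L/(6EI) at the far end, so f₁₁ = f₂₂ = 2.667/EI and f₁₂ = f₂₁ = 1.333/EI.
Compatibility — zero rotation at each built-in end:
  2.667 M_A + 1.333 M_B = 1032
  1.333 M_A + 2.667 M_B = 1062
Solving the pair gives M_A = 250.9 kN·m and M_B = 272.6 kN·m (hogging).

M_A = 250.9 kN·m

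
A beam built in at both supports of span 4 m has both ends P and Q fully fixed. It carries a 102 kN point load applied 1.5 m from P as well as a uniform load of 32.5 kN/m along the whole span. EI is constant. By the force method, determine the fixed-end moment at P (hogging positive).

M_P = 103.1 kN·m

Release both end moments; the primary structure is a simply-supported span PQ with redundants M_P and M_Q.
On the primary (simply-supported) span, the end slopes from the loading are:
  at P: point load 102 at a = 1.5: Pab(L + b)/(6LEI) = 103.6/EI
  at Q: point load 102 at a = 1.5: Pab(L + a)/(6LEI) = 87.66/EI
  at P: UDL 32.5: wL³/(24EI) = 86.67/EI
  at Q: UDL 32.5: wL³/(24EI) = 86.67/EI
  θ_P0 = 190.3/EI,  θ_Q0 = 174.3/EI
Flexibility coefficients: a unit moment at one end gives L/(3EI) there and L/(6EI) at the far end, so f₁₁ = f₂₂ = 1.333/EI and f₁₂ = f₂₁ = 0.6667/EI.
Compatibility — zero rotation at each built-in end:
  1.333 M_P + 0.6667 M_Q = 190.3
  0.6667 M_P + 1.333 M_Q = 174.3
Solving the pair gives M_P = 103.1 kN·m and M_Q = 79.19 kN·m (hogging).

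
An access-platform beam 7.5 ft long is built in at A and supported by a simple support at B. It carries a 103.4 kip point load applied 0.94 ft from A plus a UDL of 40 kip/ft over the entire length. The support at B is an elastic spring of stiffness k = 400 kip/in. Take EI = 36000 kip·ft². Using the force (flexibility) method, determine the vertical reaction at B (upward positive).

R_B = 109 kip

Release the roller at B. Primary structure: cantilever fixed at A.
Free-end deflection of the primary structure under the applied loading (downward +):
  point load 103.4 at a = 0.94: Pa²(3L − a)/(6EI) = 328.3/EI
  UDL 40: wL⁴/(8EI) = 15820/EI
  δ_0 = 16149/EI
Flexibility coefficient — unit upward force at B: δ_{BB} = L³/(3EI) = 140.6/EI.
With EI = 36000 kip·ft²: δ_0 = 0.44857 ft and δ_{BB} = 0.003906 ft/kip.
Compatibility — the spring shortens by R_B/k under the reaction it provides: δ_0 − R_B·δ_{BB} = R_B/k. With 1/k = 1/(400×12) ft/kip = 0.000208 ft/kip, R_B = δ_0 / (δ_{BB} + 1/k) = 0.44857 / (0.003906 + 0.000208) = 109 kip.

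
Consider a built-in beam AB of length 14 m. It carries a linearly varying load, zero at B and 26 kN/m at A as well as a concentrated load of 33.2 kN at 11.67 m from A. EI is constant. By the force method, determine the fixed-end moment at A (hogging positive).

M_A = 265.5 kN·m

Take the two fixed-end moments M_A, M_B as redundants; the released structure is the simple span AB.
On the primary (simply-supported) span, the end slopes from the loading are:
  at A: triangular load, peak 26: w₀L³/(45EI) = 1585/EI
  at B: triangular load, peak 26: 7w₀L³/(360EI) = 1387/EI
  at A: point load 33.2 at a = 11.67: Pab(L + b)/(6LEI) = 175.5/EI
  at B: point load 33.2 at a = 11.67: Pab(L + a)/(6LEI) = 275.9/EI
  θ_A0 = 1761/EI,  θ_B0 = 1663/EI
Flexibility coefficients: a unit moment at one end gives L/(3EI) there and L/(6EI) at the far end, so f₁₁ = f₂₂ = 4.667/EI and f₁₂ = f₂₁ = 2.333/EI.
Compatibility — zero rotation at each built-in end:
  4.667 M_A + 2.333 M_B = 1761
  2.333 M_A + 4.667 M_B = 1663
Solving the pair gives M_A = 265.5 kN·m and M_B = 223.6 kN·m (hogging).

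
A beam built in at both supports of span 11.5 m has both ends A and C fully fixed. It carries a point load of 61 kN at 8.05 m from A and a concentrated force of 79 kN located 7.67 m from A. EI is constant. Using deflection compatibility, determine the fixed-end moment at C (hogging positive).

M_C = 237.7 kN·m

Release both end moments; the primary structure is a simply-supported span AC with redundants M_A and M_C.
On the primary (simply-supported) span, the end slopes from the loading are:
  at A: point load 61 at a = 8.05: Pab(L + b)/(6LEI) = 367.1/EI
  at C: point load 61 at a = 8.05: Pab(L + a)/(6LEI) = 480/EI
  at A: point load 79 at a = 7.67: Pab(L + b)/(6LEI) = 515.6/EI
  at C: point load 79 at a = 7.67: Pab(L + a)/(6LEI) = 644.8/EI
  θ_A0 = 882.7/EI,  θ_C0 = 1125/EI
Flexibility coefficients: a unit moment at one end gives L/(3EI) there and L/(6EI) at the far end, so f₁₁ = f₂₂ = 3.833/EI and f₁₂ = f₂₁ = 1.917/EI.
Compatibility — zero rotation at each built-in end:
  3.833 M_A + 1.917 M_C = 882.7
  1.917 M_A + 3.833 M_C = 1125
Solving the pair gives M_A = 111.4 kN·m and M_C = 237.7 kN·m (hogging).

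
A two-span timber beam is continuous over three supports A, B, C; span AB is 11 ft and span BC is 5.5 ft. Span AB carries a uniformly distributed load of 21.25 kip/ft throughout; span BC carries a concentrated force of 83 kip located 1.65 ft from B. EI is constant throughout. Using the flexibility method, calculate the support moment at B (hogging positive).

M_B = 241.4 kip·ft

Insert a hinge at B; M_B is the redundant, and each span becomes simply supported.
Rotations at B on the released spans (each span's end-slope, ×1/EI):
  span AB: UDL 21.25: wL³/(24EI) = 1178/EI
  span BC: point load 83 at a = 1.65: Pab(L + b)/(6LEI) = 149.4/EI
  relative rotation θ_0 = (1178 + 149.4)/EI = 1328/EI
A unit hogging moment at B produces rotation L₁/(3EI) + L₂/(3EI) = 5.5/EI.
Slope continuity at B: θ_0 = M_B·5.5/EI, so M_B = 1328/5.5 = 241.4 kip·ft (hogging).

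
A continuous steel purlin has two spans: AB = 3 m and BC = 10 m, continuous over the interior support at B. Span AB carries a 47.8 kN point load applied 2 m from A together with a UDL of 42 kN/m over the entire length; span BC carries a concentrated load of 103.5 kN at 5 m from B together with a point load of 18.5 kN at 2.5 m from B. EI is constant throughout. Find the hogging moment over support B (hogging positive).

Insert a hinge at B; M_B is the redundant, and each span becomes simply supported.
Rotations at B on the released spans (each span's end-slope, ×1/EI):
  span AB: point load 47.8 at a = 2: Pab(L + a)/(6LEI) = 26.56/EI
  span AB: UDL 42: wL³/(24EI) = 47.25/EI
  span BC: point load 103.5 at a = 5: Pab(L + b)/(6LEI) = 646.9/EI
  span BC: point load 18.5 at a = 2.5: Pab(L + b)/(6LEI) = 101.2/EI
  relative rotation θ_0 = (73.81 + 748)/EI = 821.9/EI
A unit hogging moment at B produces rotation L₁/(3EI) + L₂/(3EI) = 4.333/EI.
Slope continuity at B: θ_0 = M_B·4.333/EI, so M_B = 821.9/4.333 = 189.7 kN·m (hogging).

M_B = 189.7 kN·m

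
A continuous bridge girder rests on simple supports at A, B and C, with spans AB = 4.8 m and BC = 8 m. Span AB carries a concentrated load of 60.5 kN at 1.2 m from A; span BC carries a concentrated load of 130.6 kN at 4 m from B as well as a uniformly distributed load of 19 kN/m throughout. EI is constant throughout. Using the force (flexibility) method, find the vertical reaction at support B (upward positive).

R_B = 233.2 kN

Take M_B as the redundant. Released structure: two simple spans AB and BC with a hinge at B.
Discontinuity in slope at B on the released structure — sum the simple-span end rotations:
  span AB: point load 60.5 at a = 1.2: Pab(L + a)/(6LEI) = 54.45/EI
  span BC: point load 130.6 at a = 4: Pab(L + b)/(6LEI) = 522.4/EI
  span BC: UDL 19: wL³/(24EI) = 405.3/EI
  relative rotation θ_0 = (54.45 + 927.7)/EI = 982.2/EI
A unit hogging moment at B produces rotation L₁/(3EI) + L₂/(3EI) = 4.267/EI.
Slope continuity at B: θ_0 = M_B·4.267/EI, so M_B = 982.2/4.267 = 230.2 kN·m (hogging).
Span AB, ΣM about A with M_B applied at B: R_B^{AB}·4.8 = 72.6 + 230.2, so R_B^{AB} = 63.08 kN and R_A = 60.5 − 63.08 = -2.583 kN.
Span BC, ΣM about C: R_B^{BC}·8 = 1130 + 230.2, so R_B^{BC} = 170.1 kN and R_C = 282.6 − 170.1 = 112.5 kN.
R_B = 63.08 + 170.1 = 233.2 kN.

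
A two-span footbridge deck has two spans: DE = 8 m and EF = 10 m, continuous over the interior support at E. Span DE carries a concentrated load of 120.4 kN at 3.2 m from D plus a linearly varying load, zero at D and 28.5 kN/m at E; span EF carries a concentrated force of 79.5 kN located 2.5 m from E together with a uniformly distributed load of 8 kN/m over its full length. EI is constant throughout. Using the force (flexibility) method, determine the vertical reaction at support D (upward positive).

Take M_E as the redundant. Released structure: two simple spans DE and EF with a hinge at E.
Rotations at E on the released spans (each span's end-slope, ×1/EI):
  span DE: point load 120.4 at a = 3.2: Pab(L + a)/(6LEI) = 431.5/EI
  span DE: triangular load, peak 28.5: w₀L³/(45EI) = 324.3/EI
  span EF: point load 79.5 at a = 2.5: Pab(L + b)/(6LEI) = 434.8/EI
  span EF: UDL 8: wL³/(24EI) = 333.3/EI
  relative rotation θ_0 = (755.8 + 768.1)/EI = 1524/EI
A unit hogging moment at E produces rotation L₁/(3EI) + L₂/(3EI) = 6/EI.
Slope continuity at E: θ_0 = M_E·6/EI, so M_E = 1524/6 = 254 kN·m (hogging).
Span DE, ΣM about D with M_E applied at E: R_E^{DE}·8 = 993.3 + 254, so R_E^{DE} = 155.9 kN and R_D = 234.4 − 155.9 = 78.49 kN.

R_D = 78.49 kN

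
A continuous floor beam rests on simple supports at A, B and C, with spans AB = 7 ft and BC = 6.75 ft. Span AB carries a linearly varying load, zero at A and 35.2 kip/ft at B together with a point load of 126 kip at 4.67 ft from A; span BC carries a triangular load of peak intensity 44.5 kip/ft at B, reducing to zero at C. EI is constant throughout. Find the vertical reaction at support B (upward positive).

R_B = 326.9 kip

Release continuity at B by inserting a hinge; the redundant is the internal moment M_B. The primary structure is two simply-supported spans AB and BC.
Discontinuity in slope at B on the released structure — sum the simple-span end rotations:
  span AB: triangular load, peak 35.2: w₀L³/(45EI) = 268.3/EI
  span AB: point load 126 at a = 4.67: Pab(L + a)/(6LEI) = 380.9/EI
  span BC: triangular load, peak 44.5: w₀L³/(45EI) = 304.1/EI
  relative rotation θ_0 = (649.2 + 304.1)/EI = 953.4/EI
A unit hogging moment at B produces rotation L₁/(3EI) + L₂/(3EI) = 4.583/EI.
Slope continuity at B: θ_0 = M_B·4.583/EI, so M_B = 953.4/4.583 = 208 kip·ft (hogging).
Span AB, ΣM about A with M_B applied at B: R_B^{AB}·7 = 1163 + 208, so R_B^{AB} = 195.9 kip and R_A = 249.2 − 195.9 = 53.29 kip.
Span BC, ΣM about C: R_B^{BC}·6.75 = 675.8 + 208, so R_B^{BC} = 130.9 kip and R_C = 150.2 − 130.9 = 19.25 kip.
R_B = 195.9 + 130.9 = 326.9 kip.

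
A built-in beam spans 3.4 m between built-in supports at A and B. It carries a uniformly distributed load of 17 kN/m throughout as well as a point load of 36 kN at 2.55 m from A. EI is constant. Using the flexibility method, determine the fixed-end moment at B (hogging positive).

M_B = 33.59 kN·m

Release both end moments; the primary structure is a simply-supported span AB with redundants M_A and M_B.
Simple-span end rotations at A and B under the given loads:
  at A: UDL 17: wL³/(24EI) = 27.84/EI
  at B: UDL 17: wL³/(24EI) = 27.84/EI
  at A: point load 36 at a = 2.55: Pab(L + b)/(6LEI) = 16.26/EI
  at B: point load 36 at a = 2.55: Pab(L + a)/(6LEI) = 22.76/EI
  θ_A0 = 44.1/EI,  θ_B0 = 50.6/EI
Flexibility coefficients: a unit moment at one end gives L/(3EI) there and L/(6EI) at the far end, so f₁₁ = f₂₂ = 1.133/EI and f₁₂ = f₂₁ = 0.5667/EI.
Compatibility — zero rotation at each built-in end:
  1.133 M_A + 0.5667 M_B = 44.1
  0.5667 M_A + 1.133 M_B = 50.6
Solving the pair gives M_A = 22.11 kN·m and M_B = 33.59 kN·m (hogging).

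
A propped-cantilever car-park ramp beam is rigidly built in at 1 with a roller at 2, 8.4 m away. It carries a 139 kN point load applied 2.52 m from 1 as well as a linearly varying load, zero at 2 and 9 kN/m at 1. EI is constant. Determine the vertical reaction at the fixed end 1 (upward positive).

Release the roller at 2. Primary structure: cantilever fixed at 1.
Downward deflection at the released point 2 due to the loads:
  point load 139 at a = 2.52: Pa²(3L − a)/(6EI) = 3337/EI
  triangular load, peak 9 at the fixed end: w₀L⁴/(30EI) = 1494/EI
  δ_0 = 4830/EI
Tip deflection under a unit load at 2: L³/(3EI) = 197.6/EI.
The prop prevents deflection at 2: R_2 = δ_0/δ_{22} = 4830/197.6 = 24.45 kN.
Vertical equilibrium: R_1 = ΣP − R_2 = 176.8 − 24.45 = 152.4 kN.

R_1 = 152.4 kN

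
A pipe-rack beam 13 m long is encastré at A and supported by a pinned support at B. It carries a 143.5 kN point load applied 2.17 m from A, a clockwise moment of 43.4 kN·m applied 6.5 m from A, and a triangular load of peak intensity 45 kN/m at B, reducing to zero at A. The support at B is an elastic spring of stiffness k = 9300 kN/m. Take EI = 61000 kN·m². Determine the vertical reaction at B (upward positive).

R_B = 168.8 kN

Remove the prop at B; the released (primary) structure is a cantilever built in at A.
Primary-structure tip deflection at B by superposition:
  point load 143.5 at a = 2.17: Pa²(3L − a)/(6EI) = 4148/EI
  clockwise couple 43.4 at a = 6.5: M₀a(2L − a)/(2EI) = 2750/EI
  triangular load, peak 45 at the free end: 11w₀L⁴/(120EI) = 117814/EI
  δ_0 = 124712/EI
Tip deflection under a unit load at B: L³/(3EI) = 732.3/EI.
With EI = 61000 kN·m²: δ_0 = 2.0445 m and δ_{BB} = 0.012005 m/kN.
Compatibility — the spring shortens by R_B/k under the reaction it provides: δ_0 − R_B·δ_{BB} = R_B/k. With 1/k = 0.000108 m/kN, R_B = δ_0 / (δ_{BB} + 1/k) = 2.0445 / (0.012005 + 0.000108) = 168.8 kN.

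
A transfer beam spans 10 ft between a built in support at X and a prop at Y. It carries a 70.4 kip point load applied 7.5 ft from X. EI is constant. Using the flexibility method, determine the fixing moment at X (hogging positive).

M_X = 82.5 kip·ft

Choose R_Y as the redundant. The primary structure is the cantilever fixed at X.
Downward deflection at the released point Y due to the loads:
  point load 70.4 at a = 7.5: Pa²(3L − a)/(6EI) = 14850/EI
Tip deflection under a unit load at Y: L³/(3EI) = 333.3/EI.
Compatibility at Y: δ_0 − R_Y·δ_{YY} = 0, so R_Y = 14850/333.3 = 44.55 kip.
Moment equilibrium about X: M_X = Σ(load moments about X) − R_Y·L = 528 − 44.55×10 = 82.5 kip·ft.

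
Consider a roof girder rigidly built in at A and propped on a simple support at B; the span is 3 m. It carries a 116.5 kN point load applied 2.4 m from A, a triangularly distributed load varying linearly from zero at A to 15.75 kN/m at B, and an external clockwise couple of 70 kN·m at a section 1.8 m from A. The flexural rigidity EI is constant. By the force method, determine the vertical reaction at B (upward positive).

R_B = 124.4 kN

Choose R_B as the redundant. The primary structure is the cantilever fixed at A.
Free-end deflection of the primary structure under the applied loading (downward +):
  point load 116.5 at a = 2.4: Pa²(3L − a)/(6EI) = 738.1/EI
  triangular load, peak 15.75 at the free end: 11w₀L⁴/(120EI) = 116.9/EI
  clockwise couple 70 at a = 1.8: M₀a(2L − a)/(2EI) = 264.6/EI
  δ_0 = 1120/EI
Tip deflection under a unit load at B: L³/(3EI) = 9/EI.
Compatibility at B: δ_0 − R_B·δ_{BB} = 0, so R_B = 1120/9 = 124.4 kN.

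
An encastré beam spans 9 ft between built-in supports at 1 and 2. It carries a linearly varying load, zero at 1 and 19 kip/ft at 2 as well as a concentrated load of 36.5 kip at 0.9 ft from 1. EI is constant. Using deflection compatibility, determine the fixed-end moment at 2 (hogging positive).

Take the two fixed-end moments M_1, M_2 as redundants; the released structure is the simple span 12.
End rotations of the released simple span under the applied load (×1/EI):
  at 1: triangular load, peak 19: 7w₀L³/(360EI) = 269.3/EI
  at 2: triangular load, peak 19: w₀L³/(45EI) = 307.8/EI
  at 1: point load 36.5 at a = 0.9: Pab(L + b)/(6LEI) = 84.26/EI
  at 2: point load 36.5 at a = 0.9: Pab(L + a)/(6LEI) = 48.78/EI
  θ_10 = 353.6/EI,  θ_20 = 356.6/EI
Flexibility coefficients: a unit moment at one end gives L/(3EI) there and L/(6EI) at the far end, so f₁₁ = f₂₂ = 3/EI and f₁₂ = f₂₁ = 1.5/EI.
Compatibility — zero rotation at each built-in end:
  3 M_1 + 1.5 M_2 = 353.6
  1.5 M_1 + 3 M_2 = 356.6
Solving the pair gives M_1 = 77.91 kip·ft and M_2 = 79.91 kip·ft (hogging).

M_2 = 79.91 kip·ft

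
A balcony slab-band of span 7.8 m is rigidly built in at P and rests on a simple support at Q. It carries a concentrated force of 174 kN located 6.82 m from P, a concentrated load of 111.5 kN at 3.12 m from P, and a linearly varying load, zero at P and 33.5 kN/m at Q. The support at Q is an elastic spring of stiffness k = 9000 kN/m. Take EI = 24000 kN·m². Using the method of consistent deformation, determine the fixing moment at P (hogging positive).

M_P = 400.4 kN·m

Choose R_Q as the redundant. The primary structure is the cantilever fixed at P.
Primary-structure tip deflection at Q by superposition:
  point load 174 at a = 6.82: Pa²(3L − a)/(6EI) = 22364/EI
  point load 111.5 at a = 3.12: Pa²(3L − a)/(6EI) = 3669/EI
  triangular load, peak 33.5 at the free end: 11w₀L⁴/(120EI) = 11367/EI
  δ_0 = 37399/EI
Tip deflection under a unit load at Q: L³/(3EI) = 158.2/EI.
With EI = 24000 kN·m²: δ_0 = 1.5583 m and δ_{QQ} = 0.006591 m/kN.
Compatibility — the spring shortens by R_Q/k under the reaction it provides: δ_0 − R_Q·δ_{QQ} = R_Q/k. With 1/k = 0.000111 m/kN, R_Q = δ_0 / (δ_{QQ} + 1/k) = 1.5583 / (0.006591 + 0.000111) = 232.5 kN.
Moment equilibrium about P: M_P = Σ(load moments about P) − R_Q·L = 2214 − 232.5×7.8 = 400.4 kN·m.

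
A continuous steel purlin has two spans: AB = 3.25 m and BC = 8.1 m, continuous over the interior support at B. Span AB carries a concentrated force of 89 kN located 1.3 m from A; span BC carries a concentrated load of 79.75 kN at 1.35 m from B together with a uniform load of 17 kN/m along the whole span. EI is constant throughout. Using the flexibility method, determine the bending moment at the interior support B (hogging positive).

Take M_B as the redundant. Released structure: two simple spans AB and BC with a hinge at B.
End slopes at the hinge B, treating each span as simply supported:
  span AB: point load 89 at a = 1.3: Pab(L + a)/(6LEI) = 52.64/EI
  span BC: point load 79.75 at a = 1.35: Pab(L + b)/(6LEI) = 222.1/EI
  span BC: UDL 17: wL³/(24EI) = 376.4/EI
  relative rotation θ_0 = (52.64 + 598.5)/EI = 651.1/EI
A unit hogging moment at B produces rotation L₁/(3EI) + L₂/(3EI) = 3.783/EI.
Compatibility: M_B·(L₁+L₂)/(3EI) = θ_0, giving M_B = 172.1 kN·m (hogging).

M_B = 172.1 kN·m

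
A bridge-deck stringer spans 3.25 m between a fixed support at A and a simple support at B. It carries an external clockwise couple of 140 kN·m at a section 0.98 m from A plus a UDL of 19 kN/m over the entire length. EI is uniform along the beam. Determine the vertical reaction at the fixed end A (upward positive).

Remove the prop at B; the released (primary) structure is a cantilever built in at A.
Primary-structure tip deflection at B by superposition:
  clockwise couple 140 at a = 0.98: M₀a(2L − a)/(2EI) = 378.7/EI
  UDL 19: wL⁴/(8EI) = 265/EI
  δ_0 = 643.6/EI
Tip deflection under a unit load at B: L³/(3EI) = 11.44/EI.
The prop prevents deflection at B: R_B = δ_0/δ_{BB} = 643.6/11.44 = 56.25 kN.
Vertical equilibrium: R_A = ΣP − R_B = 61.75 − 56.25 = 5.501 kN.

R_A = 5.501 kN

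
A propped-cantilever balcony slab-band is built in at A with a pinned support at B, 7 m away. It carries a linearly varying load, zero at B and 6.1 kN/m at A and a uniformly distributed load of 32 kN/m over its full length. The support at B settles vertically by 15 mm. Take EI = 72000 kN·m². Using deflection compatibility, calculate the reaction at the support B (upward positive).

R_B = 78.82 kN

Remove the prop at B; the released (primary) structure is a cantilever built in at A.
Downward deflection at the released point B due to the loads:
  triangular load, peak 6.1 at the fixed end: w₀L⁴/(30EI) = 488.2/EI
  UDL 32: wL⁴/(8EI) = 9604/EI
  δ_0 = 10092/EI
Tip deflection under a unit load at B: L³/(3EI) = 114.3/EI.
With EI = 72000 kN·m²: δ_0 = 0.14017 m and δ_{BB} = 0.001588 m/kN.
Compatibility — the beam at B must follow the support down by 0.015 m: δ_0 − R_B·δ_{BB} = 0.015, so R_B = (0.14017 − 0.015)/0.001588 = 78.82 kN.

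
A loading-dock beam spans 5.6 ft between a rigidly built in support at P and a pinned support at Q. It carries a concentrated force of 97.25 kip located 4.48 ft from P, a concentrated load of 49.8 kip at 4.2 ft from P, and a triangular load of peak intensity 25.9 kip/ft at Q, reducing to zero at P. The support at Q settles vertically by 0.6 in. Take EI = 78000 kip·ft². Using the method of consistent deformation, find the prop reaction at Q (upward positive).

Take the reaction at Q as the redundant and release it; the primary structure is a cantilever fixed at P.
Downward deflection at the released point Q due to the loads:
  point load 97.25 at a = 4.48: Pa²(3L − a)/(6EI) = 4008/EI
  point load 49.8 at a = 4.2: Pa²(3L − a)/(6EI) = 1845/EI
  triangular load, peak 25.9 at the free end: 11w₀L⁴/(120EI) = 2335/EI
  δ_0 = 8187/EI
Tip deflection under a unit load at Q: L³/(3EI) = 58.54/EI.
With EI = 78000 kip·ft²: δ_0 = 0.10497 ft and δ_{QQ} = 0.00075 ft/kip.
Compatibility — the beam at Q must follow the support down by 0.05 ft: δ_0 − R_Q·δ_{QQ} = 0.05, so R_Q = (0.10497 − 0.05)/0.00075 = 73.24 kip.

R_Q = 73.24 kip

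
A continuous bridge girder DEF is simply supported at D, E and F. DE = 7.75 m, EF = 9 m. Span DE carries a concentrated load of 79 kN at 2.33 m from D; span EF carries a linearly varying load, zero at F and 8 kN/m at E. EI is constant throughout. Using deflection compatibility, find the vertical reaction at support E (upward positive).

R_E = 62.63 kN

Insert a hinge at E; M_E is the redundant, and each span becomes simply supported.
Rotations at E on the released spans (each span's end-slope, ×1/EI):
  span DE: point load 79 at a = 2.33: Pab(L + a)/(6LEI) = 216.3/EI
  span EF: triangular load, peak 8: w₀L³/(45EI) = 129.6/EI
  relative rotation θ_0 = (216.3 + 129.6)/EI = 345.9/EI
A unit hogging moment at E produces rotation L₁/(3EI) + L₂/(3EI) = 5.583/EI.
Slope continuity at E: θ_0 = M_E·5.583/EI, so M_E = 345.9/5.583 = 61.95 kN·m (hogging).
Span DE, ΣM about D with M_E applied at E: R_E^{DE}·7.75 = 184.1 + 61.95, so R_E^{DE} = 31.74 kN and R_D = 79 − 31.74 = 47.26 kN.
Span EF, ΣM about F: R_E^{EF}·9 = 216 + 61.95, so R_E^{EF} = 30.88 kN and R_F = 36 − 30.88 = 5.117 kN.
R_E = 31.74 + 30.88 = 62.63 kN.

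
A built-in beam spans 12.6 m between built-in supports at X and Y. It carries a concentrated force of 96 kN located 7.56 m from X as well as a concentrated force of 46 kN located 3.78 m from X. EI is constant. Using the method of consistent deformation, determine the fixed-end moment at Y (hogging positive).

M_Y = 210.7 kN·m

Release both end moments; the primary structure is a simply-supported span XY with redundants M_X and M_Y.
End rotations of the released simple span under the applied load (×1/EI):
  at X: point load 96 at a = 7.56: Pab(L + b)/(6LEI) = 853.5/EI
  at Y: point load 96 at a = 7.56: Pab(L + a)/(6LEI) = 975.4/EI
  at X: point load 46 at a = 3.78: Pab(L + b)/(6LEI) = 434.5/EI
  at Y: point load 46 at a = 3.78: Pab(L + a)/(6LEI) = 332.3/EI
  θ_X0 = 1288/EI,  θ_Y0 = 1308/EI
Flexibility coefficients: a unit moment at one end gives L/(3EI) there and L/(6EI) at the far end, so f₁₁ = f₂₂ = 4.2/EI and f₁₂ = f₂₁ = 2.1/EI.
Compatibility — zero rotation at each built-in end:
  4.2 M_X + 2.1 M_Y = 1288
  2.1 M_X + 4.2 M_Y = 1308
Solving the pair gives M_X = 201.3 kN·m and M_Y = 210.7 kN·m (hogging).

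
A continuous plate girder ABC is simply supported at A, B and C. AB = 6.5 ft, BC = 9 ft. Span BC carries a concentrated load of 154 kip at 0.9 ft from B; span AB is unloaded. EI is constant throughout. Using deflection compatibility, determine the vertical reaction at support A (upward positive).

Release continuity at B by inserting a hinge; the redundant is the internal moment M_B. The primary structure is two simply-supported spans AB and BC.
End slopes at the hinge B, treating each span as simply supported:
  span BC: point load 154 at a = 0.9: Pab(L + b)/(6LEI) = 355.5/EI
  relative rotation θ_0 = (0 + 355.5)/EI = 355.5/EI
A unit hogging moment at B produces rotation L₁/(3EI) + L₂/(3EI) = 5.167/EI.
Compatibility: M_B·(L₁+L₂)/(3EI) = θ_0, giving M_B = 68.81 kip·ft (hogging).
Span AB, ΣM about A with M_B applied at B: R_B^{AB}·6.5 = 0 + 68.81, so R_B^{AB} = 10.59 kip and R_A = 0 − 10.59 = -10.59 kip.

R_A = -10.59 kip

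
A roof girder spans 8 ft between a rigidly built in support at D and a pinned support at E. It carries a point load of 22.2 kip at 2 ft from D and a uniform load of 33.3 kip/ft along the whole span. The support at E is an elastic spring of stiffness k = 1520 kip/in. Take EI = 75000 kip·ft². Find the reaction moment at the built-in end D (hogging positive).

Remove the prop at E; the released (primary) structure is a cantilever built in at D.
Deflection at E on the released cantilever, summing each load's contribution:
  point load 22.2 at a = 2: Pa²(3L − a)/(6EI) = 325.6/EI
  UDL 33.3: wL⁴/(8EI) = 17050/EI
  δ_0 = 17375/EI
Flexibility coefficient — unit upward force at E: δ_{EE} = L³/(3EI) = 170.7/EI.
With EI = 75000 kip·ft²: δ_0 = 0.23167 ft and δ_{EE} = 0.002276 ft/kip.
Compatibility — the spring shortens by R_E/k under the reaction it provides: δ_0 − R_E·δ_{EE} = R_E/k. With 1/k = 1/(1520×12) ft/kip = 0.000055 ft/kip, R_E = δ_0 / (δ_{EE} + 1/k) = 0.23167 / (0.002276 + 0.000055) = 99.41 kip.
Moment equilibrium about D: M_D = Σ(load moments about D) − R_E·L = 1110 − 99.41×8 = 314.7 kip·ft.

M_D = 314.7 kip·ft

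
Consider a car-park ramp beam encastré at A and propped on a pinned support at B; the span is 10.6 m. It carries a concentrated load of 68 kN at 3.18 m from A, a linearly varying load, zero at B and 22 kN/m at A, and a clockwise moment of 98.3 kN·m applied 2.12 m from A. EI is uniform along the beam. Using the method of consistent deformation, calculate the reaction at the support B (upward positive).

R_B = 36.59 kN

Remove the prop at B; the released (primary) structure is a cantilever built in at A.
Downward deflection at the released point B due to the loads:
  point load 68 at a = 3.18: Pa²(3L − a)/(6EI) = 3280/EI
  triangular load, peak 22 at the fixed end: w₀L⁴/(30EI) = 9258/EI
  clockwise couple 98.3 at a = 2.12: M₀a(2L − a)/(2EI) = 1988/EI
  δ_0 = 14526/EI
Tip deflection under a unit load at B: L³/(3EI) = 397/EI.
Compatibility at B: δ_0 − R_B·δ_{BB} = 0, so R_B = 14526/397 = 36.59 kN.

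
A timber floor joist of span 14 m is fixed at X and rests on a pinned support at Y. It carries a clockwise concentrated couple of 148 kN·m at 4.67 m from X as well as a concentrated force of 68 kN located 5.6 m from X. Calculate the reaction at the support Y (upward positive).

R_Y = 22.96 kN

Take the reaction at Y as the redundant and release it; the primary structure is a cantilever fixed at X.
Deflection at Y on the released cantilever, summing each load's contribution:
  clockwise couple 148 at a = 4.67: M₀a(2L − a)/(2EI) = 8062/EI
  point load 68 at a = 5.6: Pa²(3L − a)/(6EI) = 12937/EI
  δ_0 = 20999/EI
Flexibility coefficient — unit upward force at Y: δ_{YY} = L³/(3EI) = 914.7/EI.
The prop prevents deflection at Y: R_Y = δ_0/δ_{YY} = 20999/914.7 = 22.96 kN.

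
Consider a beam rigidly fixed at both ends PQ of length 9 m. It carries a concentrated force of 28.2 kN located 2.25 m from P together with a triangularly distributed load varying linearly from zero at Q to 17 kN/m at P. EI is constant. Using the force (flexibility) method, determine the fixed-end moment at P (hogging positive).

Release both end moments; the primary structure is a simply-supported span PQ with redundants M_P and M_Q.
On the primary (simply-supported) span, the end slopes from the loading are:
  at P: point load 28.2 at a = 2.25: Pab(L + b)/(6LEI) = 124.9/EI
  at Q: point load 28.2 at a = 2.25: Pab(L + a)/(6LEI) = 89.23/EI
  at P: triangular load, peak 17: w₀L³/(45EI) = 275.4/EI
  at Q: triangular load, peak 17: 7w₀L³/(360EI) = 241/EI
  θ_P0 = 400.3/EI,  θ_Q0 = 330.2/EI
Flexibility coefficients: a unit moment at one end gives L/(3EI) there and L/(6EI) at the far end, so f₁₁ = f₂₂ = 3/EI and f₁₂ = f₂₁ = 1.5/EI.
Compatibility — zero rotation at each built-in end:
  3 M_P + 1.5 M_Q = 400.3
  1.5 M_P + 3 M_Q = 330.2
Solving the pair gives M_P = 104.5 kN·m and M_Q = 57.8 kN·m (hogging).

M_P = 104.5 kN·m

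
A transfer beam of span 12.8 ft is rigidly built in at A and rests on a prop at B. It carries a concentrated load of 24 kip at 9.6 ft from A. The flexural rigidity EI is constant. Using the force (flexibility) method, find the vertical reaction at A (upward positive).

Release the roller at B. Primary structure: cantilever fixed at A.
Downward deflection at the released point B due to the loads:
  point load 24 at a = 9.6: Pa²(3L − a)/(6EI) = 10617/EI
Flexibility coefficient — unit upward force at B: δ_{BB} = L³/(3EI) = 699.1/EI.
The prop prevents deflection at B: R_B = δ_0/δ_{BB} = 10617/699.1 = 15.19 kip.
Vertical equilibrium: R_A = ΣP − R_B = 24 − 15.19 = 8.812 kip.

R_A = 8.812 kip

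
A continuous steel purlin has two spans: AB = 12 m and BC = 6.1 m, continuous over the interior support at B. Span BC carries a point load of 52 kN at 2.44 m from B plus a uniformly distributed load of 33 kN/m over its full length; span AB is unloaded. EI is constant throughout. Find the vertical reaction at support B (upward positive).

R_B = 149.7 kN

Insert a hinge at B; M_B is the redundant, and each span becomes simply supported.
Discontinuity in slope at B on the released structure — sum the simple-span end rotations:
  span BC: point load 52 at a = 2.44: Pab(L + b)/(6LEI) = 123.8/EI
  span BC: UDL 33: wL³/(24EI) = 312.1/EI
  relative rotation θ_0 = (0 + 435.9)/EI = 435.9/EI
A unit hogging moment at B produces rotation L₁/(3EI) + L₂/(3EI) = 6.033/EI.
Compatibility: M_B·(L₁+L₂)/(3EI) = θ_0, giving M_B = 72.25 kN·m (hogging).
Span AB, ΣM about A with M_B applied at B: R_B^{AB}·12 = 0 + 72.25, so R_B^{AB} = 6.021 kN and R_A = 0 − 6.021 = -6.021 kN.
Span BC, ΣM about C: R_B^{BC}·6.1 = 804.3 + 72.25, so R_B^{BC} = 143.7 kN and R_C = 253.3 − 143.7 = 109.6 kN.
R_B = 6.021 + 143.7 = 149.7 kN.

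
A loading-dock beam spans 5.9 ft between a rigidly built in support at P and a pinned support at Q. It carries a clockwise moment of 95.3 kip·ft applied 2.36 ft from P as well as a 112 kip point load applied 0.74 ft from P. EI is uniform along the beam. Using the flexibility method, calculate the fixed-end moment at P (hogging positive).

Take the reaction at Q as the redundant and release it; the primary structure is a cantilever fixed at P.
Downward deflection at the released point Q due to the loads:
  clockwise couple 95.3 at a = 2.36: M₀a(2L − a)/(2EI) = 1062/EI
  point load 112 at a = 0.74: Pa²(3L − a)/(6EI) = 173.4/EI
  δ_0 = 1235/EI
Flexibility coefficient — unit upward force at Q: δ_{QQ} = L³/(3EI) = 68.46/EI.
Compatibility at Q: δ_0 − R_Q·δ_{QQ} = 0, so R_Q = 1235/68.46 = 18.04 kip.
Moment equilibrium about P: M_P = Σ(load moments about P) − R_Q·L = 178.2 − 18.04×5.9 = 71.75 kip·ft.

M_P = 71.75 kip·ft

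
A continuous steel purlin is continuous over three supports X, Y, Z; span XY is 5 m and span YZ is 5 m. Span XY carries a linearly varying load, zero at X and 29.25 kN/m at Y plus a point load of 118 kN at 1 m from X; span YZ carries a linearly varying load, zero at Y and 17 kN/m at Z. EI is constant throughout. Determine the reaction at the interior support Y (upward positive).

Release continuity at Y by inserting a hinge; the redundant is the internal moment M_Y. The primary structure is two simply-supported spans XY and YZ.
End slopes at the hinge Y, treating each span as simply supported:
  span XY: triangular load, peak 29.25: w₀L³/(45EI) = 81.25/EI
  span XY: point load 118 at a = 1: Pab(L + a)/(6LEI) = 94.4/EI
  span YZ: triangular load, peak 17: 7w₀L³/(360EI) = 41.32/EI
  relative rotation θ_0 = (175.7 + 41.32)/EI = 217/EI
A unit hogging moment at Y produces rotation L₁/(3EI) + L₂/(3EI) = 3.333/EI.
Slope continuity at Y: θ_0 = M_Y·3.333/EI, so M_Y = 217/3.333 = 65.09 kN·m (hogging).
Span XY, ΣM about X with M_Y applied at Y: R_Y^{XY}·5 = 361.8 + 65.09, so R_Y^{XY} = 85.37 kN and R_X = 191.1 − 85.37 = 105.8 kN.
Span YZ, ΣM about Z: R_Y^{YZ}·5 = 70.83 + 65.09, so R_Y^{YZ} = 27.18 kN and R_Z = 42.5 − 27.18 = 15.32 kN.
R_Y = 85.37 + 27.18 = 112.6 kN.

R_Y = 112.6 kN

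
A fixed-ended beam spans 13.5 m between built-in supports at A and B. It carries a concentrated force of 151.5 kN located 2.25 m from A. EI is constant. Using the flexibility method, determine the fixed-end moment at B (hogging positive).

Release both end moments; the primary structure is a simply-supported span AB with redundants M_A and M_B.
End rotations of the released simple span under the applied load (×1/EI):
  at A: point load 151.5 at a = 2.25: Pab(L + b)/(6LEI) = 1172/EI
  at B: point load 151.5 at a = 2.25: Pab(L + a)/(6LEI) = 745.7/EI
  θ_A0 = 1172/EI,  θ_B0 = 745.7/EI
Flexibility coefficients: a unit moment at one end gives L/(3EI) there and L/(6EI) at the far end, so f₁₁ = f₂₂ = 4.5/EI and f₁₂ = f₂₁ = 2.25/EI.
Compatibility — zero rotation at each built-in end:
  4.5 M_A + 2.25 M_B = 1172
  2.25 M_A + 4.5 M_B = 745.7
Solving the pair gives M_A = 236.7 kN·m and M_B = 47.34 kN·m (hogging).

M_B = 47.34 kN·m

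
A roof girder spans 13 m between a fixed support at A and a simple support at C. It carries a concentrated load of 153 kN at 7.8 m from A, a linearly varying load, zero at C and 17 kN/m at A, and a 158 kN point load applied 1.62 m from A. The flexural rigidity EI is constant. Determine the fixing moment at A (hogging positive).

Take the reaction at C as the redundant and release it; the primary structure is a cantilever fixed at A.
Deflection at C on the released cantilever, summing each load's contribution:
  point load 153 at a = 7.8: Pa²(3L − a)/(6EI) = 48404/EI
  triangular load, peak 17 at the fixed end: w₀L⁴/(30EI) = 16185/EI
  point load 158 at a = 1.62: Pa²(3L − a)/(6EI) = 2583/EI
  δ_0 = 67172/EI
Tip deflection under a unit load at C: L³/(3EI) = 732.3/EI.
The prop prevents deflection at C: R_C = δ_0/δ_{CC} = 67172/732.3 = 91.72 kN.
Moment equilibrium about A: M_A = Σ(load moments about A) − R_C·L = 1928 − 91.72×13 = 735.8 kN·m.

M_A = 735.8 kN·m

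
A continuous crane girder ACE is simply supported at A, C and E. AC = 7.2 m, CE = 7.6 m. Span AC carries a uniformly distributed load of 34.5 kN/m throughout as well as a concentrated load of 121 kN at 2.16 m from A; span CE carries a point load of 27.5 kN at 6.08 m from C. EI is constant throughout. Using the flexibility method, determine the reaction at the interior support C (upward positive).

Insert a hinge at C; M_C is the redundant, and each span becomes simply supported.
Rotations at C on the released spans (each span's end-slope, ×1/EI):
  span AC: UDL 34.5: wL³/(24EI) = 536.5/EI
  span AC: point load 121 at a = 2.16: Pab(L + a)/(6LEI) = 285.4/EI
  span CE: point load 27.5 at a = 6.08: Pab(L + b)/(6LEI) = 50.83/EI
  relative rotation θ_0 = (821.9 + 50.83)/EI = 872.8/EI
A unit hogging moment at C produces rotation L₁/(3EI) + L₂/(3EI) = 4.933/EI.
Slope continuity at C: θ_0 = M_C·4.933/EI, so M_C = 872.8/4.933 = 176.9 kN·m (hogging).
Span AC, ΣM about A with M_C applied at C: R_C^{AC}·7.2 = 1156 + 176.9, so R_C^{AC} = 185.1 kN and R_A = 369.4 − 185.1 = 184.3 kN.
Span CE, ΣM about E: R_C^{CE}·7.6 = 41.8 + 176.9, so R_C^{CE} = 28.78 kN and R_E = 27.5 − 28.78 = -1.278 kN.
R_C = 185.1 + 28.78 = 213.8 kN.

R_C = 213.8 kN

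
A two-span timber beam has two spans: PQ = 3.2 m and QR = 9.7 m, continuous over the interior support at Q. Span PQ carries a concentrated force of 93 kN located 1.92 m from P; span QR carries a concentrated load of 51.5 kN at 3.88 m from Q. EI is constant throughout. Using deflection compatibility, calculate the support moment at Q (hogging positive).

M_Q = 86.3 kN·m

Take M_Q as the redundant. Released structure: two simple spans PQ and QR with a hinge at Q.
Rotations at Q on the released spans (each span's end-slope, ×1/EI):
  span PQ: point load 93 at a = 1.92: Pab(L + a)/(6LEI) = 60.95/EI
  span QR: point load 51.5 at a = 3.88: Pab(L + b)/(6LEI) = 310.1/EI
  relative rotation θ_0 = (60.95 + 310.1)/EI = 371.1/EI
A unit hogging moment at Q produces rotation L₁/(3EI) + L₂/(3EI) = 4.3/EI.
Slope continuity at Q: θ_0 = M_Q·4.3/EI, so M_Q = 371.1/4.3 = 86.3 kN·m (hogging).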